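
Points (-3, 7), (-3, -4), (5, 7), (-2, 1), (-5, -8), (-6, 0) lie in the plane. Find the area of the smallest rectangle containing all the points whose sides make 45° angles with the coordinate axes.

In coordinates u = x + y, v = x − y the rectangle is axis-aligned; the map (x,y)→(u,v) scales areas by 2.
u-values: 4, -7, 12, -1, -13, -6; range = 12 − (-13) = 25.
v-values: -10, 1, -2, -3, 3, -6; range = 3 − (-10) = 13.
Area = (25 × 13) / 2 = 162.5.

162.5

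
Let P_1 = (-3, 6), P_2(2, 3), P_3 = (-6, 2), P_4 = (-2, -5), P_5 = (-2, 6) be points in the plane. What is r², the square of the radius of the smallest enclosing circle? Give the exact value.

The farthest pair is P_1–P_4 with squared distance 122. The circle on this segment as diameter has centre (-2.5, 0.5) and r² = 122/4 = 30.5.
Check P_2: distance² to centre = 26.5 ≤ 30.5, so it lies inside.
All remaining points lie in this disk, and no smaller disk contains both endpoints, so this is the minimum enclosing circle.

30.5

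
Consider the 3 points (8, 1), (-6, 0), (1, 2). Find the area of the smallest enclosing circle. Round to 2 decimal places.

154.72

Call the three points A, B, C in the order given.
Side lengths²: AB² = 197, AC² = 50, BC² = 53.
Since AB² = 197 ≥ 53 + 50 = 103, the angle opposite AB is not acute, so the smallest enclosing circle has AB as diameter.
Centre = midpoint of AB = (1, 0.5), r² = 197/4 = 49.25.
Area = π·r² = π·49.25 ≈ 154.72.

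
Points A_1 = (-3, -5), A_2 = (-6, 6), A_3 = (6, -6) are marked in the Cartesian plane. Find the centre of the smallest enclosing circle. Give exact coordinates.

Side lengths²: A_1A_2² = 130, A_1A_3² = 82, A_2A_3² = 288.
Since A_2A_3² = 288 ≥ 130 + 82 = 212, the angle opposite A_2A_3 is not acute, so the smallest enclosing circle has A_2A_3 as diameter.
Centre = midpoint of A_2A_3 = (0, 0), r² = 288/4 = 72.
Centre = (0, 0).

(0, 0)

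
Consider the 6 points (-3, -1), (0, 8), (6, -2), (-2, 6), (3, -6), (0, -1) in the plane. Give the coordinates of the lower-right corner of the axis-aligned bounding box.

x-range [-3, 6], y-range [-6, 8].
The lower-right corner is (6, -6).

(6, -6)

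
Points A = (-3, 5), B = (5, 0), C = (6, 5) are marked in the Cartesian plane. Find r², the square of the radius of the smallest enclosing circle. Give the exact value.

Side lengths²: AB² = 89, AC² = 81, BC² = 26.
Since AB² = 89 < 81 + 26 = 107, the triangle is acute, so the smallest enclosing circle is the circumcircle.
Circumcentre = (1.5, 3.3), r² = 23.14.

23.14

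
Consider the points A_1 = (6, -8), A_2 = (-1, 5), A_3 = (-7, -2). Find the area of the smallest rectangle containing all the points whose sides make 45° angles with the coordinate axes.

In coordinates u = x + y, v = x − y the rectangle is axis-aligned; the map (x,y)→(u,v) scales areas by 2.
u-values: -2, 4, -9; range = 4 − (-9) = 13.
v-values: 14, -6, -5; range = 14 − (-6) = 20.
Area = (13 × 20) / 2 = 130.

130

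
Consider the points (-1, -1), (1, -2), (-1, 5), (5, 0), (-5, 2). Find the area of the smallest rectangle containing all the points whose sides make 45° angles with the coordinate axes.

48

In coordinates u = x + y, v = x − y the rectangle is axis-aligned; the map (x,y)→(u,v) scales areas by 2.
u-values: -2, -1, 4, 5, -3; range = 5 − (-3) = 8.
v-values: 0, 3, -6, 5, -7; range = 5 − (-7) = 12.
Area = (8 × 12) / 2 = 48.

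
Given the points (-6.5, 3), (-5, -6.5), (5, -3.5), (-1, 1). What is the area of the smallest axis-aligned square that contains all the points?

132.25

The bounding box has width 11.5 and height 9.5.
An axis-aligned square enclosing the set must have side ≥ max(width, height).
So the minimum side is max(11.5, 9.5) = 11.5.
Area = 11.5² = 132.25.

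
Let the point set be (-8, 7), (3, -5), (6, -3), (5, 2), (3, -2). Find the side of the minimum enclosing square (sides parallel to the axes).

The bounding box has width 14 and height 12.
An axis-aligned square enclosing the set must have side ≥ max(width, height).
So the minimum side is max(14, 12) = 14.

14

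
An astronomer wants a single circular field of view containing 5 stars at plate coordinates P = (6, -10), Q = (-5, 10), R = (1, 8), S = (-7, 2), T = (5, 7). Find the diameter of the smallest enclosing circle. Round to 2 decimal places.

The farthest pair is P–Q with squared distance 521. The circle on this segment as diameter has centre (0.5, 0) and r² = 521/4 = 130.25.
Check R: distance² to centre = 64.25 ≤ 130.25, so it lies inside.
All remaining points lie in this disk, and no smaller disk contains both endpoints, so this is the minimum enclosing circle.
Diameter = 2r = 2√(130.25) ≈ 22.83.

22.83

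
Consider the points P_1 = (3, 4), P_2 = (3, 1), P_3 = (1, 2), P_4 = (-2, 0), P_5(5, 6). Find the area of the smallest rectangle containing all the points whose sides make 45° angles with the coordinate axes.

26

In coordinates u = x + y, v = x − y the rectangle is axis-aligned; the map (x,y)→(u,v) scales areas by 2.
u-values: 7, 4, 3, -2, 11; range = 11 − (-2) = 13.
v-values: -1, 2, -1, -2, -1; range = 2 − (-2) = 4.
Area = (13 × 4) / 2 = 26.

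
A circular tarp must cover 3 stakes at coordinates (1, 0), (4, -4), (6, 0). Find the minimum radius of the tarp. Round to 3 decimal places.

Call the three points A, B, C in the order given.
Side lengths²: AB² = 25, AC² = 25, BC² = 20.
Since AC² = 25 < 25 + 20 = 45, the triangle is acute, so the smallest enclosing circle is the circumcircle.
Circumcentre = (3.5, -1.25), r² = 7.8125.
r = √(7.8125) ≈ 2.795.

2.795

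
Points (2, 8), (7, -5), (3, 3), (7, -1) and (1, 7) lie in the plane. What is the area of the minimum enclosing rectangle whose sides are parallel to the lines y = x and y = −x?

In coordinates u = x + y, v = x − y the rectangle is axis-aligned; the map (x,y)→(u,v) scales areas by 2.
u-values: 10, 2, 6, 6, 8; range = 10 − 2 = 8.
v-values: -6, 12, 0, 8, -6; range = 12 − (-6) = 18.
Area = (8 × 18) / 2 = 72.

72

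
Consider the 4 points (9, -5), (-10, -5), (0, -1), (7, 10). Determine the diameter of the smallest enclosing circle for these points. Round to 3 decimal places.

The minimum enclosing circle of a finite set is fixed by two of the points (as a diameter) or three (as a circumcircle).
The minimum enclosing circle is determined by three boundary points: (9, -5), (-10, -5), (7, 10).
Their circumcentre is (-0.5, 41/30) with r² = 58853/450.
The farthest remaining point (0, -1) is at distance² 2633/450 ≤ 58853/450.
Diameter = 2r = 2√(58853/450) ≈ 22.872.

22.872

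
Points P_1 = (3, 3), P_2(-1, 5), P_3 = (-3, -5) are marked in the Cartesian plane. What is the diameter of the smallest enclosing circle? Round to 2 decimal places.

Side lengths²: P_1P_2² = 20, P_1P_3² = 100, P_2P_3² = 104.
Since P_2P_3² = 104 < 100 + 20 = 120, the triangle is acute, so the smallest enclosing circle is the circumcircle.
Circumcentre = (-12/11, -2/11), r² = 3250/121.
Diameter = 2r = 2√(3250/121) ≈ 10.37.

10.37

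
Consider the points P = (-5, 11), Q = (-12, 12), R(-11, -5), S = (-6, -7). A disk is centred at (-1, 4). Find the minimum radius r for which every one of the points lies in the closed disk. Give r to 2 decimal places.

13.60

The required radius is the distance from (-1, 4) to the farthest point.
Squared distances: 65, 185, 181, 146.
Maximum is 185, attained at Q.
r = √185 ≈ 13.60.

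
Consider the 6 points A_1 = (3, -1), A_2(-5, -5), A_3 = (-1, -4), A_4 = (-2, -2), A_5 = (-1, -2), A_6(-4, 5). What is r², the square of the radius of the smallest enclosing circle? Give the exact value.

42925/1444

The minimum enclosing circle of a finite set is fixed by two of the points (as a diameter) or three (as a circumcircle).
The minimum enclosing circle is determined by three boundary points: A_1, A_2, A_6.
Their circumcentre is (-91/38, -4/19) with r² = 42925/1444.
The farthest remaining point A_3 is at distance² 23545/1444 ≤ 42925/1444.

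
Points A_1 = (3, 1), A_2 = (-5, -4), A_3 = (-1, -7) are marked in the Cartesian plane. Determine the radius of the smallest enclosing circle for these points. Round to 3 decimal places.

Side lengths²: A_1A_2² = 89, A_1A_3² = 80, A_2A_3² = 25.
Since A_1A_2² = 89 < 80 + 25 = 105, the triangle is acute, so the smallest enclosing circle is the circumcircle.
Circumcentre = (-6/11, -49/22), r² = 11125/484.
r = √(11125/484) ≈ 4.794.

4.794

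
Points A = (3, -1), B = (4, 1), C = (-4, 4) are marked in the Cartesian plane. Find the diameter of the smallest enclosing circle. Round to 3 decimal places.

8.650

Side lengths²: AB² = 5, AC² = 74, BC² = 73.
Since AC² = 74 < 73 + 5 = 78, the triangle is acute, so the smallest enclosing circle is the circumcircle.
Circumcentre = (-9/38, 71/38), r² = 13505/722.
Diameter = 2r = 2√(13505/722) ≈ 8.650.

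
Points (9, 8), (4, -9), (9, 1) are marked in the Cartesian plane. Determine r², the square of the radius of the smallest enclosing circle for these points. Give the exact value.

Call the three points A, B, C in the order given.
Side lengths²: AB² = 314, AC² = 49, BC² = 125.
Since AB² = 314 ≥ 125 + 49 = 174, the angle opposite AB is not acute, so the smallest enclosing circle has AB as diameter.
Centre = midpoint of AB = (6.5, -0.5), r² = 314/4 = 78.5.

78.5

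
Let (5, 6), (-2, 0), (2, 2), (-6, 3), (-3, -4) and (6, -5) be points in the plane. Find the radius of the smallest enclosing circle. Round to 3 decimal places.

The minimum enclosing circle of a finite set is fixed by two of the points (as a diameter) or three (as a circumcircle).
The minimum enclosing circle is determined by three boundary points: (5, 6), (-6, 3), (6, -5).
Their circumcentre is (22/31, 2/31) with r² = 51545/961.
The farthest remaining point (-3, -4) is at distance² 29101/961 ≤ 51545/961.
r = √(51545/961) ≈ 7.324.

7.324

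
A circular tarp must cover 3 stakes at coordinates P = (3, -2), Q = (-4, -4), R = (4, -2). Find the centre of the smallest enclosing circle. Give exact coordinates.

Side lengths²: PQ² = 53, PR² = 1, QR² = 68.
Since QR² = 68 ≥ 53 + 1 = 54, the angle opposite QR is not acute, so the smallest enclosing circle has QR as diameter.
Centre = midpoint of QR = (0, -3), r² = 68/4 = 17.
Centre = (0, -3).

(0, -3)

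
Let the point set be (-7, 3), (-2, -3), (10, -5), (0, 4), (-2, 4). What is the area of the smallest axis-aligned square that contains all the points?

The bounding box has width 17 and height 9.
An axis-aligned square enclosing the set must have side ≥ max(width, height).
So the minimum side is max(17, 9) = 17.
Area = 17² = 289.

289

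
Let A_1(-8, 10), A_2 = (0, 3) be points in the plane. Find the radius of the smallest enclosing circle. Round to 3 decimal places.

5.315

The smallest circle enclosing two points has them as diameter endpoints.
Centre = midpoint = (-4, 6.5); r² = |A_1A_2|²/4 = 113/4 = 28.25.
r = √(28.25) ≈ 5.315.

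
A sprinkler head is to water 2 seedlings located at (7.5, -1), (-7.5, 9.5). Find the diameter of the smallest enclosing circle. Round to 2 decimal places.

18.31

The smallest circle enclosing two points has them as diameter endpoints.
Centre = midpoint = (0, 4.25); r² = |(7.5, -1)−(-7.5, 9.5)|²/4 = 335.25/4 = 83.8125.
Diameter = 2r = 2√(83.8125) ≈ 18.31.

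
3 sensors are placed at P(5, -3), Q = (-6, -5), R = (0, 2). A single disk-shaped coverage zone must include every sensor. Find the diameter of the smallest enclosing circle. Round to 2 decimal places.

Side lengths²: PQ² = 125, PR² = 50, QR² = 85.
Since PQ² = 125 < 85 + 50 = 135, the triangle is acute, so the smallest enclosing circle is the circumcircle.
Circumcentre = (-15/26, -93/26), r² = 10625/338.
Diameter = 2r = 2√(10625/338) ≈ 11.21.

11.21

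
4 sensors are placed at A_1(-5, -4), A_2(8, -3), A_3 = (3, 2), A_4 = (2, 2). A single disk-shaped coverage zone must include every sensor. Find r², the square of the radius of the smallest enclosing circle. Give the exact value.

A smallest enclosing disk is always determined by at most three of the input points on its boundary.
The farthest pair is A_1–A_2 with squared distance 170. The circle on this segment as diameter has centre (1.5, -3.5) and r² = 170/4 = 42.5.
Check A_3: distance² to centre = 32.5 ≤ 42.5, so it lies inside.
All remaining points lie in this disk, and no smaller disk contains both endpoints, so this is the minimum enclosing circle.

42.5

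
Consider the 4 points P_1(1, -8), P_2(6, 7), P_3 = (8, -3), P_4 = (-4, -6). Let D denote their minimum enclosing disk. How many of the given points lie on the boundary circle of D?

The minimum enclosing circle of a finite set is fixed by two of the points (as a diameter) or three (as a circumcircle).
The minimum enclosing circle is determined by three boundary points: P_1, P_2, P_4.
Their circumcentre is (47/34, 7/34) with r² = 39005/578.
The farthest remaining point P_3 is at distance² 31253/578 ≤ 39005/578.
The points at distance exactly r from the centre are P_1, P_2, P_4 — 3 points.

3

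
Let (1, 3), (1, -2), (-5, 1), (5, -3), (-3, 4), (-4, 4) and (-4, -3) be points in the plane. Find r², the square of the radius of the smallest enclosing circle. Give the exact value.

The minimum enclosing circle of a finite set is fixed by two of the points (as a diameter) or three (as a circumcircle).
The farthest pair is (5, -3)–(-4, 4) with squared distance 130. The circle on this segment as diameter has centre (0.5, 0.5) and r² = 130/4 = 32.5.
Check (1, 3): distance² to centre = 6.5 ≤ 32.5, so it lies inside.
All remaining points lie in this disk, and no smaller disk contains both endpoints, so this is the minimum enclosing circle.

32.5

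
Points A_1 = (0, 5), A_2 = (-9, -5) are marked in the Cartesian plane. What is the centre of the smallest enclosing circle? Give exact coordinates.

(-4.5, 0)

The smallest circle enclosing two points has them as diameter endpoints.
Centre = midpoint = (-4.5, 0); r² = |A_1A_2|²/4 = 181/4 = 45.25.
Centre = (-4.5, 0).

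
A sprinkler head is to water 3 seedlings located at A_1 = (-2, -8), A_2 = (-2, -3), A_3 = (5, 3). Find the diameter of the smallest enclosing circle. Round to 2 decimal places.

13.04

Side lengths²: A_1A_2² = 25, A_1A_3² = 170, A_2A_3² = 85.
Since A_1A_3² = 170 ≥ 85 + 25 = 110, the angle opposite A_1A_3 is not acute, so the smallest enclosing circle has A_1A_3 as diameter.
Centre = midpoint of A_1A_3 = (1.5, -2.5), r² = 170/4 = 42.5.
Diameter = 2r = 2√(42.5) ≈ 13.04.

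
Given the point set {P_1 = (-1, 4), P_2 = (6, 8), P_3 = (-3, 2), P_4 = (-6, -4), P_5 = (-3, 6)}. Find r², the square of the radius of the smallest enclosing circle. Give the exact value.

72

By Welzl's lemma the MEC is supported by two points (diametrically opposite) or three points (on a circumcircle).
The farthest pair is P_2–P_4 with squared distance 288. The circle on this segment as diameter has centre (0, 2) and r² = 288/4 = 72.
Check P_1: distance² to centre = 5 ≤ 72, so it lies inside.
All remaining points lie in this disk, and no smaller disk contains both endpoints, so this is the minimum enclosing circle.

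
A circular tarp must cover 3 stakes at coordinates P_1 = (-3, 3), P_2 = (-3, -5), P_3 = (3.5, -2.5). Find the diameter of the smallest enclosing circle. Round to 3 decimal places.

Side lengths²: P_1P_2² = 64, P_1P_3² = 72.5, P_2P_3² = 48.5.
Since P_1P_3² = 72.5 < 64 + 48.5 = 112.5, the triangle is acute, so the smallest enclosing circle is the circumcircle.
Circumcentre = (-21/26, -1), r² = 14065/676.
Diameter = 2r = 2√(14065/676) ≈ 9.123.

9.123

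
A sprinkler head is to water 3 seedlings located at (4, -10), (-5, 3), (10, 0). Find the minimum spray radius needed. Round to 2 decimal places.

Call the three points A, B, C in the order given.
Side lengths²: AB² = 250, AC² = 136, BC² = 234.
Since AB² = 250 < 234 + 136 = 370, the triangle is acute, so the smallest enclosing circle is the circumcircle.
Circumcentre = (51/28, -53/28), r² = 27625/392.
r = √(27625/392) ≈ 8.39.

8.39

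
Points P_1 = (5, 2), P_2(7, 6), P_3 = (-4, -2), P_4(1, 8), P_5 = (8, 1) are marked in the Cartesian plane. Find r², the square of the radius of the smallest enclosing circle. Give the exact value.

46.25

By Welzl's lemma the MEC is supported by two points (diametrically opposite) or three points (on a circumcircle).
The farthest pair is P_2–P_3 with squared distance 185. The circle on this segment as diameter has centre (1.5, 2) and r² = 185/4 = 46.25.
Check P_1: distance² to centre = 12.25 ≤ 46.25, so it lies inside.
All remaining points lie in this disk, and no smaller disk contains both endpoints, so this is the minimum enclosing circle.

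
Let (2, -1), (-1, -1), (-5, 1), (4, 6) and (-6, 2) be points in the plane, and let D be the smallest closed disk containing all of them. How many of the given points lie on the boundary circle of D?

The minimum enclosing circle is determined by three boundary points: (2, -1), (4, 6), (-6, 2).
Their circumcentre is (-26/31, 223/62) with r² = 112201/3844.
The farthest remaining point (-5, 1) is at distance² 92485/3844 ≤ 112201/3844.
The points at distance exactly r from the centre are (2, -1), (4, 6), (-6, 2) — 3 points.

3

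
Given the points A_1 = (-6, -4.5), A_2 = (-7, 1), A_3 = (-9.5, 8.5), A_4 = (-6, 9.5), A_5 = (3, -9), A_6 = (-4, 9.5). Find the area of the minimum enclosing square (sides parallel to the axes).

342.25

The bounding box has width 12.5 and height 18.5.
An axis-aligned square enclosing the set must have side ≥ max(width, height).
So the minimum side is max(12.5, 18.5) = 18.5.
Area = 18.5² = 342.25.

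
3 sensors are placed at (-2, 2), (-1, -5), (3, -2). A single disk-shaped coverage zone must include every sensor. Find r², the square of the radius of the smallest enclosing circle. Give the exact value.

25625/1922

Call the three points A, B, C in the order given.
Side lengths²: AB² = 50, AC² = 41, BC² = 25.
Since AB² = 50 < 41 + 25 = 66, the triangle is acute, so the smallest enclosing circle is the circumcircle.
Circumcentre = (-37/62, -85/62), r² = 25625/1922.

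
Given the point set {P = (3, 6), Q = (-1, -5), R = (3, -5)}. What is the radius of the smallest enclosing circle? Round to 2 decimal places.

Side lengths²: PQ² = 137, PR² = 121, QR² = 16.
Since PQ² = 137 ≥ 121 + 16 = 137, the angle opposite PQ is not acute, so the smallest enclosing circle has PQ as diameter.
Centre = midpoint of PQ = (1, 0.5), r² = 137/4 = 34.25.
r = √(34.25) ≈ 5.85.

5.85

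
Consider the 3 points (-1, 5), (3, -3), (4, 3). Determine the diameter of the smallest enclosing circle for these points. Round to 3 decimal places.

Call the three points A, B, C in the order given.
Side lengths²: AB² = 80, AC² = 29, BC² = 37.
Since AB² = 80 ≥ 37 + 29 = 66, the angle opposite AB is not acute, so the smallest enclosing circle has AB as diameter.
Centre = midpoint of AB = (1, 1), r² = 80/4 = 20.
Diameter = 2r = 2√20 ≈ 8.944.

8.944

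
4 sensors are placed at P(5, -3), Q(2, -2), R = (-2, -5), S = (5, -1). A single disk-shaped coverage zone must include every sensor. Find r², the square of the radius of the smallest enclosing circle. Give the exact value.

The minimum enclosing circle of a finite set is fixed by two of the points (as a diameter) or three (as a circumcircle).
The farthest pair is R–S with squared distance 65. The circle on this segment as diameter has centre (1.5, -3) and r² = 65/4 = 16.25.
Check P: distance² to centre = 12.25 ≤ 16.25, so it lies inside.
All remaining points lie in this disk, and no smaller disk contains both endpoints, so this is the minimum enclosing circle.

16.25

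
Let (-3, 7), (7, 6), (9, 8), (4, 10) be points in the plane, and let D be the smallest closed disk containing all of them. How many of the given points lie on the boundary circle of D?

The farthest pair is (-3, 7)–(9, 8) with squared distance 145. The circle on this segment as diameter has centre (3, 7.5) and r² = 145/4 = 36.25.
Check (7, 6): distance² to centre = 18.25 ≤ 36.25, so it lies inside.
All remaining points lie in this disk, and no smaller disk contains both endpoints, so this is the minimum enclosing circle.
The points at distance exactly r from the centre are (-3, 7), (9, 8) — 2 points.

2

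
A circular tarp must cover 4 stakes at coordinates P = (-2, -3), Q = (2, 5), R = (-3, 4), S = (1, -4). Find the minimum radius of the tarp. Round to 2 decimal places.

The minimum enclosing circle of a finite set is fixed by two of the points (as a diameter) or three (as a circumcircle).
The minimum enclosing circle is determined by three boundary points: Q, R, S.
Their circumcentre is (3/11, 7/11) with r² = 2665/121.
The farthest remaining point P is at distance² 2225/121 ≤ 2665/121.
r = √(2665/121) ≈ 4.69.

4.69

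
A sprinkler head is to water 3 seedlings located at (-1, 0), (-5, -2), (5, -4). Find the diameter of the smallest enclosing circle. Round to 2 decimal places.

10.20

Call the three points A, B, C in the order given.
Side lengths²: AB² = 20, AC² = 52, BC² = 104.
Since BC² = 104 ≥ 52 + 20 = 72, the angle opposite BC is not acute, so the smallest enclosing circle has BC as diameter.
Centre = midpoint of BC = (0, -3), r² = 104/4 = 26.
Diameter = 2r = 2√26 ≈ 10.20.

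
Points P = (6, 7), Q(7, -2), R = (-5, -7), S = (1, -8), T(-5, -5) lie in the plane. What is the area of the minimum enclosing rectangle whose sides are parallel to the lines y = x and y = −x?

125

In coordinates u = x + y, v = x − y the rectangle is axis-aligned; the map (x,y)→(u,v) scales areas by 2.
u-values: 13, 5, -12, -7, -10; range = 13 − (-12) = 25.
v-values: -1, 9, 2, 9, 0; range = 9 − (-1) = 10.
Area = (25 × 10) / 2 = 125.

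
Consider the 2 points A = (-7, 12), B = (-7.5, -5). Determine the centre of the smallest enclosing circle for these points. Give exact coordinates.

(-7.25, 3.5)

The smallest circle enclosing two points has them as diameter endpoints.
Centre = midpoint = (-7.25, 3.5); r² = |AB|²/4 = 289.25/4 = 72.3125.
Centre = (-7.25, 3.5).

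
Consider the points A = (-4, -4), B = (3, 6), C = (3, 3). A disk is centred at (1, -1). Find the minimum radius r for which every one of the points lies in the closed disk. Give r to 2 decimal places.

7.28

The required radius is the distance from (1, -1) to the farthest point.
Squared distances: 34, 53, 20.
Maximum is 53, attained at B.
r = √53 ≈ 7.28.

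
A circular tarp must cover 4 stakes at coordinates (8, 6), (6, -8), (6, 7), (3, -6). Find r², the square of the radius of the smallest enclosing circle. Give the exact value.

The farthest pair is (6, -8)–(6, 7) with squared distance 225. The circle on this segment as diameter has centre (6, -0.5) and r² = 225/4 = 56.25.
Check (8, 6): distance² to centre = 46.25 ≤ 56.25, so it lies inside.
All remaining points lie in this disk, and no smaller disk contains both endpoints, so this is the minimum enclosing circle.

56.25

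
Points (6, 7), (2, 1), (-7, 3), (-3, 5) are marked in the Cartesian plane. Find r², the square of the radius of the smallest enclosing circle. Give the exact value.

46.25

By Welzl's lemma the MEC is supported by two points (diametrically opposite) or three points (on a circumcircle).
The farthest pair is (6, 7)–(-7, 3) with squared distance 185. The circle on this segment as diameter has centre (-0.5, 5) and r² = 185/4 = 46.25.
Check (2, 1): distance² to centre = 22.25 ≤ 46.25, so it lies inside.
All remaining points lie in this disk, and no smaller disk contains both endpoints, so this is the minimum enclosing circle.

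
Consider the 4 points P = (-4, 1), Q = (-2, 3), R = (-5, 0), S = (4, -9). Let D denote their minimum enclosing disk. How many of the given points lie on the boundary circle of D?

The minimum enclosing circle of a finite set is fixed by two of the points (as a diameter) or three (as a circumcircle).
The farthest pair is Q–S with squared distance 180. The circle on this segment as diameter has centre (1, -3) and r² = 180/4 = 45.
Check P: distance² to centre = 41 ≤ 45, so it lies inside.
All remaining points lie in this disk, and no smaller disk contains both endpoints, so this is the minimum enclosing circle.
The points at distance exactly r from the centre are Q, R, S — 3 points.

3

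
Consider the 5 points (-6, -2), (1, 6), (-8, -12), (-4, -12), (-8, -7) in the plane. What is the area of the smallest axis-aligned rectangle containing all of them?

x ranges over [-8, 1], width 9.
y ranges over [-12, 6], height 18.
Area = 9 × 18 = 162.

162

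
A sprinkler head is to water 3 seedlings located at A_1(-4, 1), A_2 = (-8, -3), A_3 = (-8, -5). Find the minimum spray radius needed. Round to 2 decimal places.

Side lengths²: A_1A_2² = 32, A_1A_3² = 52, A_2A_3² = 4.
Since A_1A_3² = 52 ≥ 32 + 4 = 36, the angle opposite A_1A_3 is not acute, so the smallest enclosing circle has A_1A_3 as diameter.
Centre = midpoint of A_1A_3 = (-6, -2), r² = 52/4 = 13.
r = √13 ≈ 3.61.

3.61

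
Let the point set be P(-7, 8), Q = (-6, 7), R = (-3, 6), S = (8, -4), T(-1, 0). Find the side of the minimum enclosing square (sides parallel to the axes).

15

The bounding box has width 15 and height 12.
An axis-aligned square enclosing the set must have side ≥ max(width, height).
So the minimum side is max(15, 12) = 15.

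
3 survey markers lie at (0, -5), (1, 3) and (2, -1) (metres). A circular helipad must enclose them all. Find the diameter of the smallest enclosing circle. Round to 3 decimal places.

Call the three points A, B, C in the order given.
Side lengths²: AB² = 65, AC² = 20, BC² = 17.
Since AB² = 65 ≥ 20 + 17 = 37, the angle opposite AB is not acute, so the smallest enclosing circle has AB as diameter.
Centre = midpoint of AB = (0.5, -1), r² = 65/4 = 16.25.
Diameter = 2r = 2√(16.25) ≈ 8.062.

8.062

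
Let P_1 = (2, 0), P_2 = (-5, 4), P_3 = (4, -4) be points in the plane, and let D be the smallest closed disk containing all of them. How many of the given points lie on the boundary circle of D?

Side lengths²: P_1P_2² = 65, P_1P_3² = 20, P_2P_3² = 145.
Since P_2P_3² = 145 ≥ 65 + 20 = 85, the angle opposite P_2P_3 is not acute, so the smallest enclosing circle has P_2P_3 as diameter.
Centre = midpoint of P_2P_3 = (-0.5, 0), r² = 145/4 = 36.25.
The points at distance exactly r from the centre are P_2, P_3 — 2 points.

2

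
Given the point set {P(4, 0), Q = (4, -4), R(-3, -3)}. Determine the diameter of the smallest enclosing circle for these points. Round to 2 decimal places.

7.69

Side lengths²: PQ² = 16, PR² = 58, QR² = 50.
Since PR² = 58 < 50 + 16 = 66, the triangle is acute, so the smallest enclosing circle is the circumcircle.
Circumcentre = (5/7, -2), r² = 725/49.
Diameter = 2r = 2√(725/49) ≈ 7.69.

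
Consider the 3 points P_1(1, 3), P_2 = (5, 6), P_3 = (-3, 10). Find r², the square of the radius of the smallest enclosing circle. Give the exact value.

20.3125

Side lengths²: P_1P_2² = 25, P_1P_3² = 65, P_2P_3² = 80.
Since P_2P_3² = 80 < 65 + 25 = 90, the triangle is acute, so the smallest enclosing circle is the circumcircle.
Circumcentre = (0.75, 7.5), r² = 20.3125.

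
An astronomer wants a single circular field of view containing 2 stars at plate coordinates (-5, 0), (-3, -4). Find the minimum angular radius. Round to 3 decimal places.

The smallest circle enclosing two points has them as diameter endpoints.
Centre = midpoint = (-4, -2); r² = |(-5, 0)−(-3, -4)|²/4 = 20/4 = 5.
r = √5 ≈ 2.236.

2.236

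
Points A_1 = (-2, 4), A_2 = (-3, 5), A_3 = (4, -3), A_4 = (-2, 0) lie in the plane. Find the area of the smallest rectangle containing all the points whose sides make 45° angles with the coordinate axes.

30

In coordinates u = x + y, v = x − y the rectangle is axis-aligned; the map (x,y)→(u,v) scales areas by 2.
u-values: 2, 2, 1, -2; range = 2 − (-2) = 4.
v-values: -6, -8, 7, -2; range = 7 − (-8) = 15.
Area = (4 × 15) / 2 = 30.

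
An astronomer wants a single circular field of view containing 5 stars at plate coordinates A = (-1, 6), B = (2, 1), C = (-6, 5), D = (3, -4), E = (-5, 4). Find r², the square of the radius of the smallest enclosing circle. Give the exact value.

The farthest pair is C–D with squared distance 162. The circle on this segment as diameter has centre (-1.5, 0.5) and r² = 162/4 = 40.5.
Check A: distance² to centre = 30.5 ≤ 40.5, so it lies inside.
All remaining points lie in this disk, and no smaller disk contains both endpoints, so this is the minimum enclosing circle.

40.5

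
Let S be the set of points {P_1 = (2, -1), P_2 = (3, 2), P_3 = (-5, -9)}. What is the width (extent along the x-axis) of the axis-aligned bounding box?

max x = 3, min x = -5, so width = 8.

8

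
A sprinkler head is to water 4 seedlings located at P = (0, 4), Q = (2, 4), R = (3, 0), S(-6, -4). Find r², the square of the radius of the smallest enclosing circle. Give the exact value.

32

The farthest pair is Q–S with squared distance 128. The circle on this segment as diameter has centre (-2, 0) and r² = 128/4 = 32.
Check P: distance² to centre = 20 ≤ 32, so it lies inside.
All remaining points lie in this disk, and no smaller disk contains both endpoints, so this is the minimum enclosing circle.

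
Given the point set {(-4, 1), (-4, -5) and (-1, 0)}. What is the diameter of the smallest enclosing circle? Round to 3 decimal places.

6.146

Call the three points A, B, C in the order given.
Side lengths²: AB² = 36, AC² = 10, BC² = 34.
Since AB² = 36 < 34 + 10 = 44, the triangle is acute, so the smallest enclosing circle is the circumcircle.
Circumcentre = (-10/3, -2), r² = 85/9.
Diameter = 2r = 2√(85/9) ≈ 6.146.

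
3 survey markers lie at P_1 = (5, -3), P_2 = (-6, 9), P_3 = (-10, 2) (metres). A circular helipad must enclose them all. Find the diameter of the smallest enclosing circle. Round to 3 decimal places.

16.601

Side lengths²: P_1P_2² = 265, P_1P_3² = 250, P_2P_3² = 65.
Since P_1P_2² = 265 < 250 + 65 = 315, the triangle is acute, so the smallest enclosing circle is the circumcircle.
Circumcentre = (-1.7, 1.9), r² = 68.9.
Diameter = 2r = 2√(68.9) ≈ 16.601.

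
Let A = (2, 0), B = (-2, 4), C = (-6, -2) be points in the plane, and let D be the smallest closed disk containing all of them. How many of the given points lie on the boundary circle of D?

3

Side lengths²: AB² = 32, AC² = 68, BC² = 52.
Since AC² = 68 < 52 + 32 = 84, the triangle is acute, so the smallest enclosing circle is the circumcircle.
Circumcentre = (-2.2, -0.2), r² = 17.68.
The points at distance exactly r from the centre are A, B, C — 3 points.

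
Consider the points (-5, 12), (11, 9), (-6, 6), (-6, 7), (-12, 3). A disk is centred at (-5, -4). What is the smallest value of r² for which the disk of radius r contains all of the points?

425

The required radius is the distance from (-5, -4) to the farthest point.
Squared distances: 256, 425, 101, 122, 98.
Maximum is 425, attained at (11, 9).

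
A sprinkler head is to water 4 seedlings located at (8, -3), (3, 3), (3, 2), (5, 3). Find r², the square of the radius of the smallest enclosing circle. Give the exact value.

15.25

The minimum enclosing circle of a finite set is fixed by two of the points (as a diameter) or three (as a circumcircle).
The farthest pair is (8, -3)–(3, 3) with squared distance 61. The circle on this segment as diameter has centre (5.5, 0) and r² = 61/4 = 15.25.
Check (3, 2): distance² to centre = 10.25 ≤ 15.25, so it lies inside.
All remaining points lie in this disk, and no smaller disk contains both endpoints, so this is the minimum enclosing circle.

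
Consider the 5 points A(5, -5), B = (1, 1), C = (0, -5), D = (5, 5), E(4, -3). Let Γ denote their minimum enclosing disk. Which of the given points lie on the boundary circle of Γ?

A, C, D

The minimum enclosing circle of a finite set is fixed by two of the points (as a diameter) or three (as a circumcircle).
The farthest pair is C–D with squared distance 125. The circle on this segment as diameter has centre (2.5, 0) and r² = 125/4 = 31.25.
Check A: distance² to centre = 31.25 ≤ 31.25, so it lies inside.
All remaining points lie in this disk, and no smaller disk contains both endpoints, so this is the minimum enclosing circle.
The points at distance exactly r from the centre are A, C, D — 3 points.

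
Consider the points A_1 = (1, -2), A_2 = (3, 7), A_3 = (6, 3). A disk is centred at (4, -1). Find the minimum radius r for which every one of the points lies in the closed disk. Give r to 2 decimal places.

8.06

The required radius is the distance from (4, -1) to the farthest point.
Squared distances: 10, 65, 20.
Maximum is 65, attained at A_2.
r = √65 ≈ 8.06.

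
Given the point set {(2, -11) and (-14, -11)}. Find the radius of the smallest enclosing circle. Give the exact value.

8

The smallest circle enclosing two points has them as diameter endpoints.
Centre = midpoint = (-6, -11); r² = |(2, -11)−(-14, -11)|²/4 = 256/4 = 64.
r = √64 = 8.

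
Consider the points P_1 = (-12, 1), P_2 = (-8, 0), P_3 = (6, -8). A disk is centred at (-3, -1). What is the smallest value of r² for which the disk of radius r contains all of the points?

130

The required radius is the distance from (-3, -1) to the farthest point.
Squared distances: 85, 26, 130.
Maximum is 130, attained at P_3.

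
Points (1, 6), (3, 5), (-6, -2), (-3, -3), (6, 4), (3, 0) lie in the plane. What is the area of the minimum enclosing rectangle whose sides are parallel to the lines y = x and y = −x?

72

In coordinates u = x + y, v = x − y the rectangle is axis-aligned; the map (x,y)→(u,v) scales areas by 2.
u-values: 7, 8, -8, -6, 10, 3; range = 10 − (-8) = 18.
v-values: -5, -2, -4, 0, 2, 3; range = 3 − (-5) = 8.
Area = (18 × 8) / 2 = 72.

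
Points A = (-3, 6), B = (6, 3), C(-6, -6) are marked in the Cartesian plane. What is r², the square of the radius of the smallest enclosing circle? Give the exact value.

19125/338

Side lengths²: AB² = 90, AC² = 153, BC² = 225.
Since BC² = 225 < 153 + 90 = 243, the triangle is acute, so the smallest enclosing circle is the circumcircle.
Circumcentre = (-9/26, -27/26), r² = 19125/338.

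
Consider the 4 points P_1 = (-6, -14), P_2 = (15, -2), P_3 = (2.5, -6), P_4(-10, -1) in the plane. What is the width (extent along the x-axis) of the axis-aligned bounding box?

max x = 15, min x = -10, so width = 25.

25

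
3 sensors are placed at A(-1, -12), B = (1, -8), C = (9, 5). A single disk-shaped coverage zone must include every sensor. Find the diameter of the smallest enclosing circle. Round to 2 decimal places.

19.72

Side lengths²: AB² = 20, AC² = 389, BC² = 233.
Since AC² = 389 ≥ 233 + 20 = 253, the angle opposite AC is not acute, so the smallest enclosing circle has AC as diameter.
Centre = midpoint of AC = (4, -3.5), r² = 389/4 = 97.25.
Diameter = 2r = 2√(97.25) ≈ 19.72.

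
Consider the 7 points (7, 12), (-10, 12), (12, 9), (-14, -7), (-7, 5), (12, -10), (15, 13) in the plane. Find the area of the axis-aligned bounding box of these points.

x ranges over [-14, 15], width 29.
y ranges over [-10, 13], height 23.
Area = 29 × 23 = 667.

667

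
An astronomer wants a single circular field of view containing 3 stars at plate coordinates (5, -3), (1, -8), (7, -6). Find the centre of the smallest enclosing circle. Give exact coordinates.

(81/22, -133/22)

Call the three points A, B, C in the order given.
Side lengths²: AB² = 41, AC² = 13, BC² = 40.
Since AB² = 41 < 40 + 13 = 53, the triangle is acute, so the smallest enclosing circle is the circumcircle.
Circumcentre = (81/22, -133/22), r² = 2665/242.
Centre = (81/22, -133/22).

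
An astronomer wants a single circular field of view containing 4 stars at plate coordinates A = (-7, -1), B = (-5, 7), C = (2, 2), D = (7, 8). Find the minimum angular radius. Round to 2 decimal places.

8.32

By Welzl's lemma the MEC is supported by two points (diametrically opposite) or three points (on a circumcircle).
The farthest pair is A–D with squared distance 277. The circle on this segment as diameter has centre (0, 3.5) and r² = 277/4 = 69.25.
Check B: distance² to centre = 37.25 ≤ 69.25, so it lies inside.
All remaining points lie in this disk, and no smaller disk contains both endpoints, so this is the minimum enclosing circle.
r = √(69.25) ≈ 8.32.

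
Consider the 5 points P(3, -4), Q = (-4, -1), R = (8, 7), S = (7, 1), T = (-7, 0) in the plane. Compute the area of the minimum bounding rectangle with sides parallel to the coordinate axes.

165

x ranges over [-7, 8], width 15.
y ranges over [-4, 7], height 11.
Area = 15 × 11 = 165.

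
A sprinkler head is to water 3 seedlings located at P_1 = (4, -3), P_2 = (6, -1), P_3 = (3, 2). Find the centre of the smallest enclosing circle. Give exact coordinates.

(3.5, -0.5)

Side lengths²: P_1P_2² = 8, P_1P_3² = 26, P_2P_3² = 18.
Since P_1P_3² = 26 ≥ 18 + 8 = 26, the angle opposite P_1P_3 is not acute, so the smallest enclosing circle has P_1P_3 as diameter.
Centre = midpoint of P_1P_3 = (3.5, -0.5), r² = 26/4 = 6.5.
Centre = (3.5, -0.5).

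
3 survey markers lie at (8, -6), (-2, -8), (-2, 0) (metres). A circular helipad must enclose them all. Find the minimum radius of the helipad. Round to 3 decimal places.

5.946

Call the three points A, B, C in the order given.
Side lengths²: AB² = 104, AC² = 136, BC² = 64.
Since AC² = 136 < 104 + 64 = 168, the triangle is acute, so the smallest enclosing circle is the circumcircle.
Circumcentre = (2.4, -4), r² = 35.36.
r = √(35.36) ≈ 5.946.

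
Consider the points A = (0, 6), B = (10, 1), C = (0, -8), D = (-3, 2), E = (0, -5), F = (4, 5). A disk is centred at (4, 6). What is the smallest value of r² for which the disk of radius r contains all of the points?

212

The required radius is the distance from (4, 6) to the farthest point.
Squared distances: 16, 61, 212, 65, 137, 1.
Maximum is 212, attained at C.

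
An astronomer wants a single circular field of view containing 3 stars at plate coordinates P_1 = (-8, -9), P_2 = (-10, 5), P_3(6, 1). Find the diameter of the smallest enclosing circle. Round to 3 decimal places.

18.578

Side lengths²: P_1P_2² = 200, P_1P_3² = 296, P_2P_3² = 272.
Since P_1P_3² = 296 < 272 + 200 = 472, the triangle is acute, so the smallest enclosing circle is the circumcircle.
Circumcentre = (-82/27, -31/27), r² = 62900/729.
Diameter = 2r = 2√(62900/729) ≈ 18.578.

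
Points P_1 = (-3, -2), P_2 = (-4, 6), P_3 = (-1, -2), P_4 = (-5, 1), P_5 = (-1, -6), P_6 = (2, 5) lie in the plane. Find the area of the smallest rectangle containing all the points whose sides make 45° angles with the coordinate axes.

In coordinates u = x + y, v = x − y the rectangle is axis-aligned; the map (x,y)→(u,v) scales areas by 2.
u-values: -5, 2, -3, -4, -7, 7; range = 7 − (-7) = 14.
v-values: -1, -10, 1, -6, 5, -3; range = 5 − (-10) = 15.
Area = (14 × 15) / 2 = 105.

105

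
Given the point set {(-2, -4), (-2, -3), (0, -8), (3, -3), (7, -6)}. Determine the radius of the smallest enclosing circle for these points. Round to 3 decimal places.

The farthest pair is (-2, -3)–(7, -6) with squared distance 90. The circle on this segment as diameter has centre (2.5, -4.5) and r² = 90/4 = 22.5.
Check (-2, -4): distance² to centre = 20.5 ≤ 22.5, so it lies inside.
All remaining points lie in this disk, and no smaller disk contains both endpoints, so this is the minimum enclosing circle.
r = √(22.5) ≈ 4.743.

4.743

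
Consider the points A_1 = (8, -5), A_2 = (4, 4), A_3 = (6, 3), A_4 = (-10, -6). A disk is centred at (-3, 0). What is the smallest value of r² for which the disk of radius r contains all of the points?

146

The required radius is the distance from (-3, 0) to the farthest point.
Squared distances: 146, 65, 90, 85.
Maximum is 146, attained at A_1.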